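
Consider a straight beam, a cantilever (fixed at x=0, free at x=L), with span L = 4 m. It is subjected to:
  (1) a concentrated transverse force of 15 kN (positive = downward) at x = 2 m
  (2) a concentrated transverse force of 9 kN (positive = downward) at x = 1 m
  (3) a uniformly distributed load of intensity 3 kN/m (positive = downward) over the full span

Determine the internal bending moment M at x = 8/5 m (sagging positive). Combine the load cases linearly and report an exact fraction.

Load 1 — point force P=15 kN at a=2 m (b=L-a=2):
  M_1 = -P(a-x)  [x≤a] = -15·(2-(8/5)) = -6 kN·m
Load 2 — point force P=9 kN at a=1 m (b=L-a=3):
  M_2 = 0  [x>a] = 0 kN·m
Load 3 — uniform load w=3 kN/m over full span:
  M_3 = -w(L-x)²/2 = -3·(4-(8/5))²/2 = -216/25 kN·m
Superposition: M = Σ M_i = -366/25 kN·m ≈ -14.640000 kN·m

M(8/5) = -366/25 kN·m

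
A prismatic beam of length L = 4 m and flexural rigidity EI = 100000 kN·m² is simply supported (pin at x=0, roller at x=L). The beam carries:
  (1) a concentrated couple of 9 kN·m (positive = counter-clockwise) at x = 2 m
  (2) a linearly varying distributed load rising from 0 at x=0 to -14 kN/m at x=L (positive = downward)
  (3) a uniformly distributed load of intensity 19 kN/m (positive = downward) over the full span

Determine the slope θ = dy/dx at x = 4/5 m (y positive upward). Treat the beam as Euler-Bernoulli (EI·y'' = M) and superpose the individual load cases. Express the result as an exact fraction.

θ(4/5) = -297143/1125000000 rad

Load 1 — applied couple M₀=9 kN·m at a=2 m (b=L-a=2):
  θ_1 = (M₀x²/(2L)+C₁)/EI  [x≤a] with C₁=M₀(3b²-L²)/(6L)=-3/2 = (9·(4/5)²/(2·4)+(-3/2))/100000 = -39/5000000 rad
Load 2 — triangular load w₀=-14 kN/m (0→w₀ over full span):
  θ_2 = -w₀(7L⁴-30L²x²+15x⁴)/(360LEI) = -(-14)·(7·4⁴-30·4²·(4/5)²+15·(4/5)⁴)/(360·4·100000) = 2548/17578125 rad
Load 3 — uniform load w=19 kN/m over full span:
  θ_3 = -w(L³-6Lx²+4x³)/(24EI) = -19·(4³-6·4·(4/5)²+4·(4/5)³)/(24·100000) = -627/1562500 rad
Superposition: θ = Σ θ_i = -297143/1125000000 rad ≈ -0.000264 rad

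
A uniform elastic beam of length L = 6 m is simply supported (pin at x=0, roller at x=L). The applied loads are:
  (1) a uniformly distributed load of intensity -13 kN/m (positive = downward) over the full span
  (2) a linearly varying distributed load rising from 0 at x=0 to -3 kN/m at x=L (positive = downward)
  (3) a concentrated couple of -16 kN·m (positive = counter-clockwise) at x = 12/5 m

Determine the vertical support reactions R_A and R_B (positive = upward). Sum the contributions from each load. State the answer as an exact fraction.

Load 1 — uniform load w=-13 kN/m over full span:
  R_A = wL/2 = (-13)·6/2 = -39 kN
  R_B = wL/2 = (-13)·6/2 = -39 kN
Load 2 — triangular load w₀=-3 kN/m (0→w₀ over full span):
  R_A = w₀L/6 = (-3)·6/6 = -3 kN
  R_B = w₀L/3 = (-3)·6/3 = -6 kN
Load 3 — applied couple M₀=-16 kN·m at a=12/5 m (b=L-a=18/5):
  R_A = M₀/L = (-16)/6 = -8/3 kN
  R_B = -M₀/L = -(-16)/6 = 8/3 kN
Superposition: R_A = -134/3 kN, R_B = -127/3 kN

R_A = -134/3 kN, R_B = -127/3 kN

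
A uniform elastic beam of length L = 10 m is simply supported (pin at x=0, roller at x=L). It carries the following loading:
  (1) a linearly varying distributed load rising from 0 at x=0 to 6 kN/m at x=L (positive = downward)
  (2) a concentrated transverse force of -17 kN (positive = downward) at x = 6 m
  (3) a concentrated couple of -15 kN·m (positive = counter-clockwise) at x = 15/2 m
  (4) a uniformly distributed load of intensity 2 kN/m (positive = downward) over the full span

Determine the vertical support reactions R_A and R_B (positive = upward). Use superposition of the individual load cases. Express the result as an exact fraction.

Load 1 — triangular load w₀=6 kN/m (0→w₀ over full span):
  R_A = w₀L/6 = 6·10/6 = 10 kN
  R_B = w₀L/3 = 6·10/3 = 20 kN
Load 2 — point force P=-17 kN at a=6 m (b=L-a=4):
  R_A = Pb/L = (-17)·4/10 = -34/5 kN
  R_B = Pa/L = (-17)·6/10 = -51/5 kN
Load 3 — applied couple M₀=-15 kN·m at a=15/2 m (b=L-a=5/2):
  R_A = M₀/L = (-15)/10 = -3/2 kN
  R_B = -M₀/L = -(-15)/10 = 3/2 kN
Load 4 — uniform load w=2 kN/m over full span:
  R_A = wL/2 = 2·10/2 = 10 kN
  R_B = wL/2 = 2·10/2 = 10 kN
Superposition: R_A = 117/10 kN, R_B = 213/10 kN

R_A = 117/10 kN, R_B = 213/10 kN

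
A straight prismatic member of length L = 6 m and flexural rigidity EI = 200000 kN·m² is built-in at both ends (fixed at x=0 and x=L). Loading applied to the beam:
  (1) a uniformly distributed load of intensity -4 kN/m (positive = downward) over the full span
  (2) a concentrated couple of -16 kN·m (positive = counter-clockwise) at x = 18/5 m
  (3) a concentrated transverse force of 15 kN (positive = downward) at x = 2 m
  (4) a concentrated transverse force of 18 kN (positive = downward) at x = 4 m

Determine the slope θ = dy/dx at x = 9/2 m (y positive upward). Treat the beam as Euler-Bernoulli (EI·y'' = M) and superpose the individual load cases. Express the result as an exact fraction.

Load 1 — uniform load w=-4 kN/m over full span:
  θ_1 = -wx(L-x)(L-2x)/(12EI) = -(-4)·(9/2)·(6-(9/2))·(6-2·(9/2))/(12·200000) = -27/800000 rad
Load 2 — applied couple M₀=-16 kN·m at a=18/5 m (b=L-a=12/5):
  θ_2 = (R_Ax²/2 - M_Ax - M₀(x-a))/EI  [x>a] with R_A=-96/25, M_A=-128/25 = ((-96/25)·(9/2)²/2 - (-128/25)·(9/2) - (-16)·((9/2)-(18/5)))/200000 = -9/1250000 rad
Load 3 — point force P=15 kN at a=2 m (b=L-a=4):
  θ_3 = Pa²(L-x)(2bL-(3b+a)(L-x))/(2L³EI)  [x>a] = 15·2²·(6-(9/2))·(2·4·6-(3·4+2)·(6-(9/2)))/(2·6³·200000) = 9/320000 rad
Load 4 — point force P=18 kN at a=4 m (b=L-a=2):
  θ_4 = Pa²(L-x)(2bL-(3b+a)(L-x))/(2L³EI)  [x>a] = 18·4²·(6-(9/2))·(2·2·6-(3·2+4)·(6-(9/2)))/(2·6³·200000) = 9/200000 rad
Superposition: θ = Σ θ_i = 1287/40000000 rad ≈ 0.000032 rad

θ(9/2) = 1287/40000000 rad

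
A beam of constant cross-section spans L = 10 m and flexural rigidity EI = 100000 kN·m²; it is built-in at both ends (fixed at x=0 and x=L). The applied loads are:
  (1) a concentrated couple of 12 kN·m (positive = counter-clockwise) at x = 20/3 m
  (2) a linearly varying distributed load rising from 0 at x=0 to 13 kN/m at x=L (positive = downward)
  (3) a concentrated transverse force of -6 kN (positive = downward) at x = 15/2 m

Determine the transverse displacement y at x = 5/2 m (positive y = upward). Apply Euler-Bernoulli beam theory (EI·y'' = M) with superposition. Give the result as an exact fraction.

y(5/2) = -5387/6144000 m

Load 1 — applied couple M₀=12 kN·m at a=20/3 m (b=L-a=10/3):
  y_1 = (R_Ax³/6 - M_Ax²/2)/EI  [x≤a] with R_A=8/5, M_A=4 = ((8/5)·(5/2)³/6 - 4·(5/2)²/2)/100000 = -1/12000 m
Load 2 — triangular load w₀=13 kN/m (0→w₀ over full span):
  y_2 = -w₀x²(L-x)²(x+2L)/(120LEI) = -13·(5/2)²·(10-(5/2))²·((5/2)+2·10)/(120·10·100000) = -351/409600 m
Load 3 — point force P=-6 kN at a=15/2 m (b=L-a=5/2):
  y_3 = -Pb²x²(3aL-(3a+b)x)/(6L³EI)  [x≤a] = -(-6)·(5/2)²·(5/2)²·(3·(15/2)·10-(3·(15/2)+(5/2))·(5/2))/(6·10³·100000) = 13/204800 m
Superposition: y = Σ y_i = -5387/6144000 m ≈ -0.000877 m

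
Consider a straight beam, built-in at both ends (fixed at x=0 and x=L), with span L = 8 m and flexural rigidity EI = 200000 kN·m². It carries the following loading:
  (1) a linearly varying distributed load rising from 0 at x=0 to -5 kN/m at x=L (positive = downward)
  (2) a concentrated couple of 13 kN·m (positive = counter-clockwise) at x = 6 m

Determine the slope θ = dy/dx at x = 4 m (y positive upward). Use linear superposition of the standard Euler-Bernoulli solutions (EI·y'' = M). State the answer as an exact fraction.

Load 1 — triangular load w₀=-5 kN/m (0→w₀ over full span):
  θ_1 = -w₀(2x(L-x)(L-2x)(x+2L)+x²(L-x)²)/(120LEI) = -(-5)·(2·4·(8-4)·(8-2·4)·(4+2·8)+4²·(8-4)²)/(120·8·200000) = 1/150000 rad
Load 2 — applied couple M₀=13 kN·m at a=6 m (b=L-a=2):
  θ_2 = (R_Ax²/2 - M_Ax)/EI  [x≤a] with R_A=117/64, M_A=65/16 = ((117/64)·4²/2 - (65/16)·4)/200000 = -13/1600000 rad
Superposition: θ = Σ θ_i = -7/4800000 rad ≈ -0.000001 rad

θ(4) = -7/4800000 rad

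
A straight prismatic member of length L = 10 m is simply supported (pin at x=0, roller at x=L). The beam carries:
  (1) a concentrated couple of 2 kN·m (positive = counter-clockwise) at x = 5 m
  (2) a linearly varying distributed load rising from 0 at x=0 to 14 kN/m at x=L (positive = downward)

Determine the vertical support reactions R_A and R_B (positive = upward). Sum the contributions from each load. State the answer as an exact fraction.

R_A = 353/15 kN, R_B = 697/15 kN

Load 1 — applied couple M₀=2 kN·m at a=5 m (b=L-a=5):
  R_A = M₀/L = 2/10 = 1/5 kN
  R_B = -M₀/L = -2/10 = -1/5 kN
Load 2 — triangular load w₀=14 kN/m (0→w₀ over full span):
  R_A = w₀L/6 = 14·10/6 = 70/3 kN
  R_B = w₀L/3 = 14·10/3 = 140/3 kN
Superposition: R_A = 353/15 kN, R_B = 697/15 kN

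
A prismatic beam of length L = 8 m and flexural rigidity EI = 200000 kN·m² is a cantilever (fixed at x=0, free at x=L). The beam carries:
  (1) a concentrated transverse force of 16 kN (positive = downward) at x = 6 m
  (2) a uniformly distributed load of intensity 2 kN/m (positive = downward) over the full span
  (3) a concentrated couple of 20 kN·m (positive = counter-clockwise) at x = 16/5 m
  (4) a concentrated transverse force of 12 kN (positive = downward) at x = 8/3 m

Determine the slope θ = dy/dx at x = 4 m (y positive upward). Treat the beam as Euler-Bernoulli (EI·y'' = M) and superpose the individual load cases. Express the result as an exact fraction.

θ(4) = -6/3125 rad

Load 1 — point force P=16 kN at a=6 m (b=L-a=2):
  θ_1 = -Px(2a-x)/(2EI)  [x≤a] = -16·4·(2·6-4)/(2·200000) = -4/3125 rad
Load 2 — uniform load w=2 kN/m over full span:
  θ_2 = -wx(x²-3Lx+3L²)/(6EI) = -2·4·(4²-3·8·4+3·8²)/(6·200000) = -7/9375 rad
Load 3 — applied couple M₀=20 kN·m at a=16/5 m (b=L-a=24/5):
  θ_3 = M₀a/EI  [x>a] = 20·(16/5)/200000 = 1/3125 rad
Load 4 — point force P=12 kN at a=8/3 m (b=L-a=16/3):
  θ_4 = -Pa²/(2EI)  [x>a] = -12·(8/3)²/(2·200000) = -2/9375 rad
Superposition: θ = Σ θ_i = -6/3125 rad ≈ -0.001920 rad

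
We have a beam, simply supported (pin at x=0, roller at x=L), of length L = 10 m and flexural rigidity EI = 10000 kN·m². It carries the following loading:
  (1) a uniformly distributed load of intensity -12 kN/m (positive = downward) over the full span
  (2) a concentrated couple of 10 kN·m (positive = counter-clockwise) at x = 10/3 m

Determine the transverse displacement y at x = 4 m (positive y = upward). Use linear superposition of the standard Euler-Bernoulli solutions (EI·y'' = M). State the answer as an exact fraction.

Load 1 — uniform load w=-12 kN/m over full span:
  y_1 = -wx(L³-2Lx²+x³)/(24EI) = -(-12)·4·(10³-2·10·4²+4³)/(24·10000) = 93/625 m
Load 2 — applied couple M₀=10 kN·m at a=10/3 m (b=L-a=20/3):
  y_2 = (M₀x³/(6L)-M₀(x-a)²/2+C₁x)/EI  [x>a] with C₁=M₀(3b²-L²)/(6L)=50/9 = (10·4³/(6·10)-10·(4-(10/3))²/2+(50/9)·4)/10000 = 23/7500 m
Superposition: y = Σ y_i = 1139/7500 m ≈ 0.151867 m

y(4) = 1139/7500 m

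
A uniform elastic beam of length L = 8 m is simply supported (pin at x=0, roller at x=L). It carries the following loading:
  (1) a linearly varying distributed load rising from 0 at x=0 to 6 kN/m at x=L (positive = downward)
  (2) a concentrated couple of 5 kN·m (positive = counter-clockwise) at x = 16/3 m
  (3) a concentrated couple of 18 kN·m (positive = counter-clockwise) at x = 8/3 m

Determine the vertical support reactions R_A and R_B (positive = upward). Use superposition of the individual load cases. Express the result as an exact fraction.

Load 1 — triangular load w₀=6 kN/m (0→w₀ over full span):
  R_A = w₀L/6 = 6·8/6 = 8 kN
  R_B = w₀L/3 = 6·8/3 = 16 kN
Load 2 — applied couple M₀=5 kN·m at a=16/3 m (b=L-a=8/3):
  R_A = M₀/L = 5/8 kN
  R_B = -M₀/L = -5/8 kN
Load 3 — applied couple M₀=18 kN·m at a=8/3 m (b=L-a=16/3):
  R_A = M₀/L = 18/8 = 9/4 kN
  R_B = -M₀/L = -18/8 = -9/4 kN
Superposition: R_A = 87/8 kN, R_B = 105/8 kN

R_A = 87/8 kN, R_B = 105/8 kN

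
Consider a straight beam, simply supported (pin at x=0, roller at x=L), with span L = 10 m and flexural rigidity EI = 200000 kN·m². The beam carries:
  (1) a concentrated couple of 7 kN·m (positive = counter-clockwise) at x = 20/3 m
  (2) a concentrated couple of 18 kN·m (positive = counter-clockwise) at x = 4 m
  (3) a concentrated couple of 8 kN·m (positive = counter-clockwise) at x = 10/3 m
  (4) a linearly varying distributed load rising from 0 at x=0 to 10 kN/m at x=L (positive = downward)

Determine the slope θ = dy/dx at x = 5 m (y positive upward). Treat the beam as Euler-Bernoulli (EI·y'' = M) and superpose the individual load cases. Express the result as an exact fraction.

Load 1 — applied couple M₀=7 kN·m at a=20/3 m (b=L-a=10/3):
  θ_1 = (M₀x²/(2L)+C₁)/EI  [x≤a] with C₁=M₀(3b²-L²)/(6L)=-70/9 = (7·5²/(2·10)+(-70/9))/200000 = 7/1440000 rad
Load 2 — applied couple M₀=18 kN·m at a=4 m (b=L-a=6):
  θ_2 = (M₀x²/(2L)-M₀(x-a)+C₁)/EI  [x>a] with C₁=M₀(3b²-L²)/(6L)=12/5 = (18·5²/(2·10)-18·(5-4)+(12/5))/200000 = 69/2000000 rad
Load 3 — applied couple M₀=8 kN·m at a=10/3 m (b=L-a=20/3):
  θ_3 = (M₀x²/(2L)-M₀(x-a)+C₁)/EI  [x>a] with C₁=M₀(3b²-L²)/(6L)=40/9 = (8·5²/(2·10)-8·(5-(10/3))+(40/9))/200000 = 1/180000 rad
Load 4 — triangular load w₀=10 kN/m (0→w₀ over full span):
  θ_4 = -w₀(7L⁴-30L²x²+15x⁴)/(360LEI) = -10·(7·10⁴-30·10²·5²+15·5⁴)/(360·10·200000) = -7/115200 rad
Superposition: θ = Σ θ_i = -1141/72000000 rad ≈ -0.000016 rad

θ(5) = -1141/72000000 rad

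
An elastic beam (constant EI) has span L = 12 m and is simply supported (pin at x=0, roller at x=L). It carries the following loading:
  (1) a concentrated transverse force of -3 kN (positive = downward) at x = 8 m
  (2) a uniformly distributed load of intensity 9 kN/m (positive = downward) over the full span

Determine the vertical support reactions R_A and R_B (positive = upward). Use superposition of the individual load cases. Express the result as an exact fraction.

Load 1 — point force P=-3 kN at a=8 m (b=L-a=4):
  R_A = Pb/L = (-3)·4/12 = -1 kN
  R_B = Pa/L = (-3)·8/12 = -2 kN
Load 2 — uniform load w=9 kN/m over full span:
  R_A = wL/2 = 9·12/2 = 54 kN
  R_B = wL/2 = 9·12/2 = 54 kN
Superposition: R_A = 53 kN, R_B = 52 kN

R_A = 53 kN, R_B = 52 kN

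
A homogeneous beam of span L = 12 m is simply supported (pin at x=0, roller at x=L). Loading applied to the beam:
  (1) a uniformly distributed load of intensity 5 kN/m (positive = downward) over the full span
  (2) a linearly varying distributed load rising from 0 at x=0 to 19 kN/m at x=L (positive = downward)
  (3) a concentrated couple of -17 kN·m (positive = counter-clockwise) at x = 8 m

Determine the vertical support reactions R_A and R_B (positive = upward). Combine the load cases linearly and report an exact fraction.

Load 1 — uniform load w=5 kN/m over full span:
  R_A = wL/2 = 5·12/2 = 30 kN
  R_B = wL/2 = 5·12/2 = 30 kN
Load 2 — triangular load w₀=19 kN/m (0→w₀ over full span):
  R_A = w₀L/6 = 19·12/6 = 38 kN
  R_B = w₀L/3 = 19·12/3 = 76 kN
Load 3 — applied couple M₀=-17 kN·m at a=8 m (b=L-a=4):
  R_A = M₀/L = (-17)/12 = -17/12 kN
  R_B = -M₀/L = -(-17)/12 = 17/12 kN
Superposition: R_A = 799/12 kN, R_B = 1289/12 kN

R_A = 799/12 kN, R_B = 1289/12 kN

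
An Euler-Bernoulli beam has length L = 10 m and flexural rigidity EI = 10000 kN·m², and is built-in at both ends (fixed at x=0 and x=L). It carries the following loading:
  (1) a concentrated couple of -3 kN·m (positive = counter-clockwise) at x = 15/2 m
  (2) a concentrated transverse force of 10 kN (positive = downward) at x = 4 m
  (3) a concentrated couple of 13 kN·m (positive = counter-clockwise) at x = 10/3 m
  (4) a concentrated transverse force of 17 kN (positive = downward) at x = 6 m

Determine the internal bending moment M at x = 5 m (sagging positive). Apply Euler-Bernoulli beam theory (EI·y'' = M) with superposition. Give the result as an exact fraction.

M(5) = 991/60 kN·m

Load 1 — applied couple M₀=-3 kN·m at a=15/2 m (b=L-a=5/2):
  M_1 = R_Ax - M_A  [x≤a] with R_A=-27/80, M_A=-15/16 = (-27/80)·5 - (-15/16) = -3/4 kN·m
Load 2 — point force P=10 kN at a=4 m (b=L-a=6):
  M_2 = Pa²(a+3b)(L-x)/L³ - Pa²b/L²  [x>a] = 10·4²·(4+3·6)·(10-5)/10³ - 10·4²·6/10² = 8 kN·m
Load 3 — applied couple M₀=13 kN·m at a=10/3 m (b=L-a=20/3):
  M_3 = R_Ax - M_A - M₀  [x>a] with R_A=26/15, M_A=0 = (26/15)·5 - 0 - 13 = -13/3 kN·m
Load 4 — point force P=17 kN at a=6 m (b=L-a=4):
  M_4 = Pb²(3a+b)x/L³ - Pab²/L²  [x≤a] = 17·4²·(3·6+4)·5/10³ - 17·6·4²/10² = 68/5 kN·m
Superposition: M = Σ M_i = 991/60 kN·m ≈ 16.516667 kN·m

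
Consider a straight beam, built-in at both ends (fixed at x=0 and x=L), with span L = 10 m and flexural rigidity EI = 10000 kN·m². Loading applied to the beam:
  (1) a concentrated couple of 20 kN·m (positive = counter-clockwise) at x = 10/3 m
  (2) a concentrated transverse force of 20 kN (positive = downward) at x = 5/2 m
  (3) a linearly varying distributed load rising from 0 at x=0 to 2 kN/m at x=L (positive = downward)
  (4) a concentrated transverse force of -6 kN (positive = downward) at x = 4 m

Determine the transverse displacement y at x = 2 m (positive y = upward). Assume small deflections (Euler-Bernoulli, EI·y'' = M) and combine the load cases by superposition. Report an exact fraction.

y(2) = -123683/45000000 m

Load 1 — applied couple M₀=20 kN·m at a=10/3 m (b=L-a=20/3):
  y_1 = (R_Ax³/6 - M_Ax²/2)/EI  [x≤a] with R_A=8/3, M_A=0 = ((8/3)·2³/6 - 0·2²/2)/10000 = 2/5625 m
Load 2 — point force P=20 kN at a=5/2 m (b=L-a=15/2):
  y_2 = -Pb²x²(3aL-(3a+b)x)/(6L³EI)  [x≤a] = -20·(15/2)²·2²·(3·(5/2)·10-(3·(5/2)+(15/2))·2)/(6·10³·10000) = -27/8000 m
Load 3 — triangular load w₀=2 kN/m (0→w₀ over full span):
  y_3 = -w₀x²(L-x)²(x+2L)/(120LEI) = -2·2²·(10-2)²·(2+2·10)/(120·10·10000) = -44/46875 m
Load 4 — point force P=-6 kN at a=4 m (b=L-a=6):
  y_4 = -Pb²x²(3aL-(3a+b)x)/(6L³EI)  [x≤a] = -(-6)·6²·2²·(3·4·10-(3·4+6)·2)/(6·10³·10000) = 189/156250 m
Superposition: y = Σ y_i = -123683/45000000 m ≈ -0.002749 m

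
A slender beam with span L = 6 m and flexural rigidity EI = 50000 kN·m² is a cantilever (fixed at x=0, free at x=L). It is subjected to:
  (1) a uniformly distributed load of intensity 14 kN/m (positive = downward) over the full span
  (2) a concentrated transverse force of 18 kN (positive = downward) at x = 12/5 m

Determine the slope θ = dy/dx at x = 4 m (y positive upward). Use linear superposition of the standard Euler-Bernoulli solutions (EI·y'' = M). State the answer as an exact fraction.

θ(4) = -2518/234375 rad

Load 1 — uniform load w=14 kN/m over full span:
  θ_1 = -wx(x²-3Lx+3L²)/(6EI) = -14·4·(4²-3·6·4+3·6²)/(6·50000) = -91/9375 rad
Load 2 — point force P=18 kN at a=12/5 m (b=L-a=18/5):
  θ_2 = -Pa²/(2EI)  [x>a] = -18·(12/5)²/(2·50000) = -81/78125 rad
Superposition: θ = Σ θ_i = -2518/234375 rad ≈ -0.010743 rad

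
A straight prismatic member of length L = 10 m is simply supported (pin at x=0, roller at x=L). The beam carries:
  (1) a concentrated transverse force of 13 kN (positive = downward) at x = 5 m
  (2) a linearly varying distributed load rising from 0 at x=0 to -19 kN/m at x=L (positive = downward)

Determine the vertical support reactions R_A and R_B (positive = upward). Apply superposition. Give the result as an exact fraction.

Load 1 — point force P=13 kN at a=5 m (b=L-a=5):
  R_A = Pb/L = 13·5/10 = 13/2 kN
  R_B = Pa/L = 13·5/10 = 13/2 kN
Load 2 — triangular load w₀=-19 kN/m (0→w₀ over full span):
  R_A = w₀L/6 = (-19)·10/6 = -95/3 kN
  R_B = w₀L/3 = (-19)·10/3 = -190/3 kN
Superposition: R_A = -151/6 kN, R_B = -341/6 kN

R_A = -151/6 kN, R_B = -341/6 kN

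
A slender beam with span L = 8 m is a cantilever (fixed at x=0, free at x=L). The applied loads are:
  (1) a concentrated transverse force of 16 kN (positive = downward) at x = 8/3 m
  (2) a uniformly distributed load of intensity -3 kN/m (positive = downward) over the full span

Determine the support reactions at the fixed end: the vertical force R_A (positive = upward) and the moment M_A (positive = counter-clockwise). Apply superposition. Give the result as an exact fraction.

Load 1 — point force P=16 kN at a=8/3 m (b=L-a=16/3):
  R_A = P = 16 kN
  M_A = Pa = 16·(8/3) = 128/3 kN·m
Load 2 — uniform load w=-3 kN/m over full span:
  R_A = wL = (-3)·8 = -24 kN
  M_A = wL²/2 = (-3)·8²/2 = -96 kN·m
Superposition: R_A = -8 kN, M_A = -160/3 kN·m

R_A = -8 kN, M_A = -160/3 kN·m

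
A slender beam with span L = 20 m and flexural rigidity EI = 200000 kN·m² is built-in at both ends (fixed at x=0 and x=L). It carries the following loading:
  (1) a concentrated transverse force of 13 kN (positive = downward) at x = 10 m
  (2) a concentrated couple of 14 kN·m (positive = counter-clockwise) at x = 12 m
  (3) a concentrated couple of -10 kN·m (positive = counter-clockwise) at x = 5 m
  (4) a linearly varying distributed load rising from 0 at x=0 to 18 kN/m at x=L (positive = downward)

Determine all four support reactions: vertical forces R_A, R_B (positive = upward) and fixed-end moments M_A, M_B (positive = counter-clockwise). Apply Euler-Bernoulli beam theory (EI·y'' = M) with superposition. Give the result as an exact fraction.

Load 1 — point force P=13 kN at a=10 m (b=L-a=10):
  R_A = Pb²(3a+b)/L³ = 13·10²·(3·10+10)/20³ = 13/2 kN
  M_A = Pab²/L² = 13·10·10²/20² = 65/2 kN·m
  R_B = Pa²(a+3b)/L³ = 13·10²·(10+3·10)/20³ = 13/2 kN
  M_B = -Pa²b/L² = -13·10²·10/20² = -65/2 kN·m
Load 2 — applied couple M₀=14 kN·m at a=12 m (b=L-a=8):
  R_A = 6M₀ab/L³ = 6·14·12·8/20³ = 126/125 kN
  M_A = M₀b(2a-b)/L² = 14·8·(2·12-8)/20² = 112/25 kN·m
  R_B = -6M₀ab/L³ = -6·14·12·8/20³ = -126/125 kN
  M_B = M₀a(2b-a)/L² = 14·12·(2·8-12)/20² = 42/25 kN·m
Load 3 — applied couple M₀=-10 kN·m at a=5 m (b=L-a=15):
  R_A = 6M₀ab/L³ = 6·(-10)·5·15/20³ = -9/16 kN
  M_A = M₀b(2a-b)/L² = (-10)·15·(2·5-15)/20² = 15/8 kN·m
  R_B = -6M₀ab/L³ = -6·(-10)·5·15/20³ = 9/16 kN
  M_B = M₀a(2b-a)/L² = (-10)·5·(2·15-5)/20² = -25/8 kN·m
Load 4 — triangular load w₀=18 kN/m (0→w₀ over full span):
  R_A = 3w₀L/20 = 3·18·20/20 = 54 kN
  M_A = w₀L²/30 = 18·20²/30 = 240 kN·m
  R_B = 7w₀L/20 = 7·18·20/20 = 126 kN
  M_B = -w₀L²/20 = -18·20²/20 = -360 kN·m
Superposition: R_A = 121891/2000 kN, M_A = 55771/200 kN·m, R_B = 264109/2000 kN, M_B = -78789/200 kN·m

R_A = 121891/2000 kN, M_A = 55771/200 kN·m, R_B = 264109/2000 kN, M_B = -78789/200 kN·m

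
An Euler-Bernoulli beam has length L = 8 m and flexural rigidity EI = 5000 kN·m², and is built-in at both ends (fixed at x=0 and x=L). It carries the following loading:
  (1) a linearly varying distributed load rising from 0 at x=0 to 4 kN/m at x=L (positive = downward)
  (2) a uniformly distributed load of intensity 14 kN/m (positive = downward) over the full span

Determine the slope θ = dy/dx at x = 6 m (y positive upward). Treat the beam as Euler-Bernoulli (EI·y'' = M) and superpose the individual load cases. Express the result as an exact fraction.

Load 1 — triangular load w₀=4 kN/m (0→w₀ over full span):
  θ_1 = -w₀(2x(L-x)(L-2x)(x+2L)+x²(L-x)²)/(120LEI) = -4·(2·6·(8-6)·(8-2·6)·(6+2·8)+6²·(8-6)²)/(120·8·5000) = 41/25000 rad
Load 2 — uniform load w=14 kN/m over full span:
  θ_2 = -wx(L-x)(L-2x)/(12EI) = -14·6·(8-6)·(8-2·6)/(12·5000) = 7/625 rad
Superposition: θ = Σ θ_i = 321/25000 rad ≈ 0.012840 rad

θ(6) = 321/25000 rad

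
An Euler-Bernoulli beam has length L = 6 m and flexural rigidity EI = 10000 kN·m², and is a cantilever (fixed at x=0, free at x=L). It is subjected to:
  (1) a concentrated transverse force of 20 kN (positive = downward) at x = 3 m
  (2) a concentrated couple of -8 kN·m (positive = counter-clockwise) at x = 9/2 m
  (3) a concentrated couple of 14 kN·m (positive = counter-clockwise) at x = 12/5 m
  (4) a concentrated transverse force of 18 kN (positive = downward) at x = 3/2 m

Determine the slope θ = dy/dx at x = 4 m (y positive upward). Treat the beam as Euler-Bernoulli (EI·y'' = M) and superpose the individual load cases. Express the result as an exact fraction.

Load 1 — point force P=20 kN at a=3 m (b=L-a=3):
  θ_1 = -Pa²/(2EI)  [x>a] = -20·3²/(2·10000) = -9/1000 rad
Load 2 — applied couple M₀=-8 kN·m at a=9/2 m (b=L-a=3/2):
  θ_2 = M₀x/EI  [x≤a] = (-8)·4/10000 = -2/625 rad
Load 3 — applied couple M₀=14 kN·m at a=12/5 m (b=L-a=18/5):
  θ_3 = M₀a/EI  [x>a] = 14·(12/5)/10000 = 21/6250 rad
Load 4 — point force P=18 kN at a=3/2 m (b=L-a=9/2):
  θ_4 = -Pa²/(2EI)  [x>a] = -18·(3/2)²/(2·10000) = -81/40000 rad
Superposition: θ = Σ θ_i = -2173/200000 rad ≈ -0.010865 rad

θ(4) = -2173/200000 rad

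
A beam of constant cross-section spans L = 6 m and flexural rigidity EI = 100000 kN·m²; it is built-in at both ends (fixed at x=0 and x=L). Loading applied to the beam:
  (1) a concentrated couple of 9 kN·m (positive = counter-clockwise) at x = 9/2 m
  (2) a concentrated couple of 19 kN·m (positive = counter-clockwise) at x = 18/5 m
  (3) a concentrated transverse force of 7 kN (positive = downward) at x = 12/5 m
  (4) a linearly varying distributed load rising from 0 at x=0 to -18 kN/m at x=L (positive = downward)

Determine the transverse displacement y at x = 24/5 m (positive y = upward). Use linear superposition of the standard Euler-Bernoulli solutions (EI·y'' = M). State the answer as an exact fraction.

y(24/5) = 1296063/12500000000 m

Load 1 — applied couple M₀=9 kN·m at a=9/2 m (b=L-a=3/2):
  y_1 = (R_Ax³/6 - M_Ax²/2 - M₀(x-a)²/2)/EI  [x>a] with R_A=27/16, M_A=45/16 = ((27/16)·(24/5)³/6 - (45/16)·(24/5)²/2 - 9·((24/5)-(9/2))²/2)/100000 = -1701/100000000 m
Load 2 — applied couple M₀=19 kN·m at a=18/5 m (b=L-a=12/5):
  y_2 = (R_Ax³/6 - M_Ax²/2 - M₀(x-a)²/2)/EI  [x>a] with R_A=114/25, M_A=152/25 = ((114/25)·(24/5)³/6 - (152/25)·(24/5)²/2 - 19·((24/5)-(18/5))²/2)/100000 = 513/156250000 m
Load 3 — point force P=7 kN at a=12/5 m (b=L-a=18/5):
  y_3 = -Pa²(L-x)²(3bL-(3b+a)(L-x))/(6L³EI)  [x>a] = -7·(12/5)²·(6-(24/5))²·(3·(18/5)·6-(3·(18/5)+(12/5))·(6-(24/5)))/(6·6³·100000) = -1071/48828125 m
Load 4 — triangular load w₀=-18 kN/m (0→w₀ over full span):
  y_4 = -w₀x²(L-x)²(x+2L)/(120LEI) = -(-18)·(24/5)²·(6-(24/5))²·((24/5)+2·6)/(120·6·100000) = 6804/48828125 m
Superposition: y = Σ y_i = 1296063/12500000000 m ≈ 0.000104 m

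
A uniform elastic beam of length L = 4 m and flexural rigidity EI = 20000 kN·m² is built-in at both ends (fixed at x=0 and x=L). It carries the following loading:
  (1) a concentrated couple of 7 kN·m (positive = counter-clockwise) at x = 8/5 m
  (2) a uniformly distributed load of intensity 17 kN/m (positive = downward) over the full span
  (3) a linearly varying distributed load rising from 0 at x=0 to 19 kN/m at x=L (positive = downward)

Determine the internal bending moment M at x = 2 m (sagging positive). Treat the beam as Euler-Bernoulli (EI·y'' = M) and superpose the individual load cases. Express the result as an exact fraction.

Load 1 — applied couple M₀=7 kN·m at a=8/5 m (b=L-a=12/5):
  M_1 = R_Ax - M_A - M₀  [x>a] with R_A=63/25, M_A=21/25 = (63/25)·2 - (21/25) - 7 = -14/5 kN·m
Load 2 — uniform load w=17 kN/m over full span:
  M_2 = wLx/2 - wL²/12 - wx²/2 = 17·4·2/2 - 17·4²/12 - 17·2²/2 = 34/3 kN·m
Load 3 — triangular load w₀=19 kN/m (0→w₀ over full span):
  M_3 = 3w₀Lx/20 - w₀L²/30 - w₀x³/(6L) = 3·19·4·2/20 - 19·4²/30 - 19·2³/(6·4) = 19/3 kN·m
Superposition: M = Σ M_i = 223/15 kN·m ≈ 14.866667 kN·m

M(2) = 223/15 kN·m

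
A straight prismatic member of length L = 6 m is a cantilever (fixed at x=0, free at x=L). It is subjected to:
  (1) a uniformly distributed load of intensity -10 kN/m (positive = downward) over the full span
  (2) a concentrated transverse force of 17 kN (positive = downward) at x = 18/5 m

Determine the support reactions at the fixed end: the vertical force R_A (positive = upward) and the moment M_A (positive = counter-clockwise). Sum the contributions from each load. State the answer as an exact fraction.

R_A = -43 kN, M_A = -594/5 kN·m

Load 1 — uniform load w=-10 kN/m over full span:
  R_A = wL = (-10)·6 = -60 kN
  M_A = wL²/2 = (-10)·6²/2 = -180 kN·m
Load 2 — point force P=17 kN at a=18/5 m (b=L-a=12/5):
  R_A = P = 17 kN
  M_A = Pa = 17·(18/5) = 306/5 kN·m
Superposition: R_A = -43 kN, M_A = -594/5 kN·m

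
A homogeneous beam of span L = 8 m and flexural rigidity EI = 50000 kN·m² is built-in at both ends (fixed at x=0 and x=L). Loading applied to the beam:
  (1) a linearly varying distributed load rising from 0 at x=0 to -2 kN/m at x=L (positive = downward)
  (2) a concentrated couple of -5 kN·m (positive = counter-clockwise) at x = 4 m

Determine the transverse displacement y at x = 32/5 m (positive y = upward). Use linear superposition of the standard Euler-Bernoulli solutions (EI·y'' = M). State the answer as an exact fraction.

Load 1 — triangular load w₀=-2 kN/m (0→w₀ over full span):
  y_1 = -w₀x²(L-x)²(x+2L)/(120LEI) = -(-2)·(32/5)²·(8-(32/5))²·((32/5)+2·8)/(120·8·50000) = 14336/146484375 m
Load 2 — applied couple M₀=-5 kN·m at a=4 m (b=L-a=4):
  y_2 = (R_Ax³/6 - M_Ax²/2 - M₀(x-a)²/2)/EI  [x>a] with R_A=-15/16, M_A=-5/4 = ((-15/16)·(32/5)³/6 - (-5/4)·(32/5)²/2 - (-5)·((32/5)-4)²/2)/50000 = -3/156250 m
Superposition: y = Σ y_i = 23047/292968750 m ≈ 0.000079 m

y(32/5) = 23047/292968750 m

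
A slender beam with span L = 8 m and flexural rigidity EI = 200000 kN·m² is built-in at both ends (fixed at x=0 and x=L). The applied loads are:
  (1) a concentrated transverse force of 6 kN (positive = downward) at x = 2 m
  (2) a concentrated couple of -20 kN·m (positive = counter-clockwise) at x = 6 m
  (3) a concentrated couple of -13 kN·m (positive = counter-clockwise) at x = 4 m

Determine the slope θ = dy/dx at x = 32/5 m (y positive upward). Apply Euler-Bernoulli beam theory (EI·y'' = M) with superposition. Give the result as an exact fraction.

Load 1 — point force P=6 kN at a=2 m (b=L-a=6):
  θ_1 = Pa²(L-x)(2bL-(3b+a)(L-x))/(2L³EI)  [x>a] = 6·2²·(8-(32/5))·(2·6·8-(3·6+2)·(8-(32/5)))/(2·8³·200000) = 3/250000 rad
Load 2 — applied couple M₀=-20 kN·m at a=6 m (b=L-a=2):
  θ_2 = (R_Ax²/2 - M_Ax - M₀(x-a))/EI  [x>a] with R_A=-45/16, M_A=-25/4 = ((-45/16)·(32/5)²/2 - (-25/4)·(32/5) - (-20)·((32/5)-6))/200000 = -3/62500 rad
Load 3 — applied couple M₀=-13 kN·m at a=4 m (b=L-a=4):
  θ_3 = (R_Ax²/2 - M_Ax - M₀(x-a))/EI  [x>a] with R_A=-39/16, M_A=-13/4 = ((-39/16)·(32/5)²/2 - (-13/4)·(32/5) - (-13)·((32/5)-4))/200000 = 13/1250000 rad
Superposition: θ = Σ θ_i = -2/78125 rad ≈ -0.000026 rad

θ(32/5) = -2/78125 rad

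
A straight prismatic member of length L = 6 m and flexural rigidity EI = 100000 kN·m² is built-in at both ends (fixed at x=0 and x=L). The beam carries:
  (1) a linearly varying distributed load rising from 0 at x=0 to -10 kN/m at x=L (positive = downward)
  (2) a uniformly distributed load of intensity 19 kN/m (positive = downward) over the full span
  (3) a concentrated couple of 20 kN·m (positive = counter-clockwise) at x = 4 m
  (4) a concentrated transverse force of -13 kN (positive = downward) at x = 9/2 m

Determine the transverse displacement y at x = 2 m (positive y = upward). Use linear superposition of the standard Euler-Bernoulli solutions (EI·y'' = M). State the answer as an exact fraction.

y(2) = -17723/43200000 m

Load 1 — triangular load w₀=-10 kN/m (0→w₀ over full span):
  y_1 = -w₀x²(L-x)²(x+2L)/(120LEI) = -(-10)·2²·(6-2)²·(2+2·6)/(120·6·100000) = 7/56250 m
Load 2 — uniform load w=19 kN/m over full span:
  y_2 = -wx²(L-x)²/(24EI) = -19·2²·(6-2)²/(24·100000) = -19/37500 m
Load 3 — applied couple M₀=20 kN·m at a=4 m (b=L-a=2):
  y_3 = (R_Ax³/6 - M_Ax²/2)/EI  [x≤a] with R_A=40/9, M_A=20/3 = ((40/9)·2³/6 - (20/3)·2²/2)/100000 = -1/13500 m
Load 4 — point force P=-13 kN at a=9/2 m (b=L-a=3/2):
  y_4 = -Pb²x²(3aL-(3a+b)x)/(6L³EI)  [x≤a] = -(-13)·(3/2)²·2²·(3·(9/2)·6-(3·(9/2)+(3/2))·2)/(6·6³·100000) = 221/4800000 m
Superposition: y = Σ y_i = -17723/43200000 m ≈ -0.000410 m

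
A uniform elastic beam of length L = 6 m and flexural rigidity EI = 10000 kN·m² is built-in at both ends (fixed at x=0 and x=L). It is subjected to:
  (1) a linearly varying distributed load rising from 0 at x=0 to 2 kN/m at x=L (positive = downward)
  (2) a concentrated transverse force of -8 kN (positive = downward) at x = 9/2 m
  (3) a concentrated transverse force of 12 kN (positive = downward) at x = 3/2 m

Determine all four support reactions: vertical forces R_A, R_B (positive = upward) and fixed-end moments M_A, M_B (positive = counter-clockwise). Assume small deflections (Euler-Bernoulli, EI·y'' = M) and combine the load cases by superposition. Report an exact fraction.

R_A = 427/40 kN, M_A = 411/40 kN·m, R_B = -27/40 kN, M_B = -9/40 kN·m

Load 1 — triangular load w₀=2 kN/m (0→w₀ over full span):
  R_A = 3w₀L/20 = 3·2·6/20 = 9/5 kN
  M_A = w₀L²/30 = 2·6²/30 = 12/5 kN·m
  R_B = 7w₀L/20 = 7·2·6/20 = 21/5 kN
  M_B = -w₀L²/20 = -2·6²/20 = -18/5 kN·m
Load 2 — point force P=-8 kN at a=9/2 m (b=L-a=3/2):
  R_A = Pb²(3a+b)/L³ = (-8)·(3/2)²·(3·(9/2)+(3/2))/6³ = -5/4 kN
  M_A = Pab²/L² = (-8)·(9/2)·(3/2)²/6² = -9/4 kN·m
  R_B = Pa²(a+3b)/L³ = (-8)·(9/2)²·((9/2)+3·(3/2))/6³ = -27/4 kN
  M_B = -Pa²b/L² = -(-8)·(9/2)²·(3/2)/6² = 27/4 kN·m
Load 3 — point force P=12 kN at a=3/2 m (b=L-a=9/2):
  R_A = Pb²(3a+b)/L³ = 12·(9/2)²·(3·(3/2)+(9/2))/6³ = 81/8 kN
  M_A = Pab²/L² = 12·(3/2)·(9/2)²/6² = 81/8 kN·m
  R_B = Pa²(a+3b)/L³ = 12·(3/2)²·((3/2)+3·(9/2))/6³ = 15/8 kN
  M_B = -Pa²b/L² = -12·(3/2)²·(9/2)/6² = -27/8 kN·m
Superposition: R_A = 427/40 kN, M_A = 411/40 kN·m, R_B = -27/40 kN, M_B = -9/40 kN·m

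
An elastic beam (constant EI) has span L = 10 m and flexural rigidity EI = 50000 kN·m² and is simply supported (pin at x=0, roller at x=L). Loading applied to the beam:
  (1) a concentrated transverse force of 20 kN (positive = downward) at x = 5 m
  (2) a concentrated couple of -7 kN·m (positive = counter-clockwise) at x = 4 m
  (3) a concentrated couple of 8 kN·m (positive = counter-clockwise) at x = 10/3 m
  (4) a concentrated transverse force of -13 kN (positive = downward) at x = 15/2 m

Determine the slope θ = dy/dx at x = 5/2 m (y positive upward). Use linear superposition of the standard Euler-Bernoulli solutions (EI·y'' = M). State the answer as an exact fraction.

Load 1 — point force P=20 kN at a=5 m (b=L-a=5):
  θ_1 = -Pb(L²-b²-3x²)/(6LEI)  [x≤a] = -20·5·(10²-5²-3·(5/2)²)/(6·10·50000) = -3/1600 rad
Load 2 — applied couple M₀=-7 kN·m at a=4 m (b=L-a=6):
  θ_2 = (M₀x²/(2L)+C₁)/EI  [x≤a] with C₁=M₀(3b²-L²)/(6L)=-14/15 = ((-7)·(5/2)²/(2·10)+(-14/15))/50000 = -749/12000000 rad
Load 3 — applied couple M₀=8 kN·m at a=10/3 m (b=L-a=20/3):
  θ_3 = (M₀x²/(2L)+C₁)/EI  [x≤a] with C₁=M₀(3b²-L²)/(6L)=40/9 = (8·(5/2)²/(2·10)+(40/9))/50000 = 1/7200 rad
Load 4 — point force P=-13 kN at a=15/2 m (b=L-a=5/2):
  θ_4 = -Pb(L²-b²-3x²)/(6LEI)  [x≤a] = -(-13)·(5/2)·(10²-(5/2)²-3·(5/2)²)/(6·10·50000) = 13/16000 rad
Superposition: θ = Σ θ_i = -35497/36000000 rad ≈ -0.000986 rad

θ(5/2) = -35497/36000000 rad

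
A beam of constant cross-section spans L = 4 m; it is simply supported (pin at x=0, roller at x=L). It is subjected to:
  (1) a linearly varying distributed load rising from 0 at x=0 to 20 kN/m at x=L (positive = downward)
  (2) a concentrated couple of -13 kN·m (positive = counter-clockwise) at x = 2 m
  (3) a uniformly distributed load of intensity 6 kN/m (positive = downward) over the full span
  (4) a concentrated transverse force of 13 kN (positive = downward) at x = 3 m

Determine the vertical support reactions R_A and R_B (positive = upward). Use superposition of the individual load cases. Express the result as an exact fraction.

R_A = 76/3 kN, R_B = 155/3 kN

Load 1 — triangular load w₀=20 kN/m (0→w₀ over full span):
  R_A = w₀L/6 = 20·4/6 = 40/3 kN
  R_B = w₀L/3 = 20·4/3 = 80/3 kN
Load 2 — applied couple M₀=-13 kN·m at a=2 m (b=L-a=2):
  R_A = M₀/L = (-13)/4 = -13/4 kN
  R_B = -M₀/L = -(-13)/4 = 13/4 kN
Load 3 — uniform load w=6 kN/m over full span:
  R_A = wL/2 = 6·4/2 = 12 kN
  R_B = wL/2 = 6·4/2 = 12 kN
Load 4 — point force P=13 kN at a=3 m (b=L-a=1):
  R_A = Pb/L = 13·1/4 = 13/4 kN
  R_B = Pa/L = 13·3/4 = 39/4 kN
Superposition: R_A = 76/3 kN, R_B = 155/3 kN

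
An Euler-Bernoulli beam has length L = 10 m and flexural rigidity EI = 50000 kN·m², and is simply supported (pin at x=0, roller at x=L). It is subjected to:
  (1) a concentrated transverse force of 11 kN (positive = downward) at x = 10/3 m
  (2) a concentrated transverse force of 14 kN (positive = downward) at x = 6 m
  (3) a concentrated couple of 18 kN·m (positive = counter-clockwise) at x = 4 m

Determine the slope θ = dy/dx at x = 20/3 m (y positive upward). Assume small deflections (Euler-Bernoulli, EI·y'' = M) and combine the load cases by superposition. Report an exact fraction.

θ(20/3) = 2887/2025000 rad

Load 1 — point force P=11 kN at a=10/3 m (b=L-a=20/3):
  θ_1 = -Pa(2L²-6Lx+3x²+a²)/(6LEI)  [x>a] = -11·(10/3)·(2·10²-6·10·(20/3)+3·(20/3)²+(10/3)²)/(6·10·50000) = 11/16200 rad
Load 2 — point force P=14 kN at a=6 m (b=L-a=4):
  θ_2 = -Pa(2L²-6Lx+3x²+a²)/(6LEI)  [x>a] = -14·6·(2·10²-6·10·(20/3)+3·(20/3)²+6²)/(6·10·50000) = 161/187500 rad
Load 3 — applied couple M₀=18 kN·m at a=4 m (b=L-a=6):
  θ_3 = (M₀x²/(2L)-M₀(x-a)+C₁)/EI  [x>a] with C₁=M₀(3b²-L²)/(6L)=12/5 = (18·(20/3)²/(2·10)-18·((20/3)-4)+(12/5))/50000 = -7/62500 rad
Superposition: θ = Σ θ_i = 2887/2025000 rad ≈ 0.001426 rad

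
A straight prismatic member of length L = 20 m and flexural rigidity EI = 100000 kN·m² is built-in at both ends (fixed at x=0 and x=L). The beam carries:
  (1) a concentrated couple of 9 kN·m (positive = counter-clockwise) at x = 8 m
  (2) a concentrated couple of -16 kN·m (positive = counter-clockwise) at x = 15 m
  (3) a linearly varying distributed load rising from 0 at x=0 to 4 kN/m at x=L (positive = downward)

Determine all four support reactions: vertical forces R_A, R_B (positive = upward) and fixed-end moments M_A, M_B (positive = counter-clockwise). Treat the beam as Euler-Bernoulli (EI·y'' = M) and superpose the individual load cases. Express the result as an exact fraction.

Load 1 — applied couple M₀=9 kN·m at a=8 m (b=L-a=12):
  R_A = 6M₀ab/L³ = 6·9·8·12/20³ = 81/125 kN
  M_A = M₀b(2a-b)/L² = 9·12·(2·8-12)/20² = 27/25 kN·m
  R_B = -6M₀ab/L³ = -6·9·8·12/20³ = -81/125 kN
  M_B = M₀a(2b-a)/L² = 9·8·(2·12-8)/20² = 72/25 kN·m
Load 2 — applied couple M₀=-16 kN·m at a=15 m (b=L-a=5):
  R_A = 6M₀ab/L³ = 6·(-16)·15·5/20³ = -9/10 kN
  M_A = M₀b(2a-b)/L² = (-16)·5·(2·15-5)/20² = -5 kN·m
  R_B = -6M₀ab/L³ = -6·(-16)·15·5/20³ = 9/10 kN
  M_B = M₀a(2b-a)/L² = (-16)·15·(2·5-15)/20² = 3 kN·m
Load 3 — triangular load w₀=4 kN/m (0→w₀ over full span):
  R_A = 3w₀L/20 = 3·4·20/20 = 12 kN
  M_A = w₀L²/30 = 4·20²/30 = 160/3 kN·m
  R_B = 7w₀L/20 = 7·4·20/20 = 28 kN
  M_B = -w₀L²/20 = -4·20²/20 = -80 kN·m
Superposition: R_A = 2937/250 kN, M_A = 3706/75 kN·m, R_B = 7063/250 kN, M_B = -1853/25 kN·m

R_A = 2937/250 kN, M_A = 3706/75 kN·m, R_B = 7063/250 kN, M_B = -1853/25 kN·m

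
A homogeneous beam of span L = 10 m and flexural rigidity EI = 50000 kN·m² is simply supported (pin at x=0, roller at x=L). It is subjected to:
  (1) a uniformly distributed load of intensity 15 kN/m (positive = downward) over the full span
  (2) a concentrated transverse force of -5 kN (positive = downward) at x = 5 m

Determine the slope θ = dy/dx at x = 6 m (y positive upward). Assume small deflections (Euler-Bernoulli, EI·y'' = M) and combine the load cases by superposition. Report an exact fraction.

Load 1 — uniform load w=15 kN/m over full span:
  θ_1 = -w(L³-6Lx²+4x³)/(24EI) = -15·(10³-6·10·6²+4·6³)/(24·50000) = 37/10000 rad
Load 2 — point force P=-5 kN at a=5 m (b=L-a=5):
  θ_2 = -Pa(2L²-6Lx+3x²+a²)/(6LEI)  [x>a] = -(-5)·5·(2·10²-6·10·6+3·6²+5²)/(6·10·50000) = -9/40000 rad
Superposition: θ = Σ θ_i = 139/40000 rad ≈ 0.003475 rad

θ(6) = 139/40000 rad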